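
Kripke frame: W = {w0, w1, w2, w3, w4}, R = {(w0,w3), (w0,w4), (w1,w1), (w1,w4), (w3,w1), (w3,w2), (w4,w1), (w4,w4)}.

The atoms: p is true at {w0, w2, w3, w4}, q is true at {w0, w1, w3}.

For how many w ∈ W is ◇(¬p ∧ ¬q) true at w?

0

w0: successors {w3, w4}; ¬p ∧ ¬q there: w3:F, w4:F. ✗
w1: successors {w1, w4}; ¬p ∧ ¬q there: w1:F, w4:F. ✗
w2: no successors, so ◇(¬p ∧ ¬q) fails. ✗
w3: successors {w1, w2}; ¬p ∧ ¬q there: w1:F, w2:F. ✗
w4: successors {w1, w4}; ¬p ∧ ¬q there: w1:F, w4:F. ✗
Satisfying worlds: ∅.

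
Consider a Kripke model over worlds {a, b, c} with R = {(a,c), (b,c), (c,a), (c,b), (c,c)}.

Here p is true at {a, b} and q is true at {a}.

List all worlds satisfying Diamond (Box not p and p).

{c}

a: successors {c}; Box not p and p there: c:F. ✗
b: successors {c}; Box not p and p there: c:F. ✗
c: successors {a, b, c}; Box not p and p there: a:T, b:T, c:F. ✓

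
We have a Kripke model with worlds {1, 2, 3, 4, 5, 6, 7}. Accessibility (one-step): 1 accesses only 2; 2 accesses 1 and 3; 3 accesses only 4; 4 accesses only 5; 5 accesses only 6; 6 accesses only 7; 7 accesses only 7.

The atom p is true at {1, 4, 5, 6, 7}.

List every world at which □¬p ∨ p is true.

1: □¬p is T, p is T. ✓
2: □¬p is F, p is F. ✗
3: □¬p is F, p is F. ✗
4: □¬p is F, p is T. ✓
5: □¬p is F, p is T. ✓
6: □¬p is F, p is T. ✓
7: □¬p is F, p is T. ✓

{1, 4, 5, 6, 7}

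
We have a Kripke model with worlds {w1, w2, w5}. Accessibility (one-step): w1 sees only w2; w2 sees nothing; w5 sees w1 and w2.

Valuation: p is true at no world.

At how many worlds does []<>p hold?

w1: successors {w2}; <>p there: w2:F. ✗
w2: no successors, so []<>p holds vacuously. ✓
w5: successors {w1, w2}; <>p there: w1:F, w2:F. ✗
Satisfying worlds: {w2}.

1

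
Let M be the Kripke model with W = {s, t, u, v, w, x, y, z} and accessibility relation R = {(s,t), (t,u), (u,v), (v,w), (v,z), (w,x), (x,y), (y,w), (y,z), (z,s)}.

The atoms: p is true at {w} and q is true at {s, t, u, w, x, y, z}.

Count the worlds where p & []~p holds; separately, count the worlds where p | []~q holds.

1 and 2

For p & []~p:
s: p is F, []~p is T. ✗
t: p is F, []~p is T. ✗
u: p is F, []~p is T. ✗
v: p is F, []~p is F. ✗
w: p is T, []~p is T. ✓
x: p is F, []~p is T. ✗
y: p is F, []~p is F. ✗
z: p is F, []~p is T. ✗
— 1 world.
For p | []~q:
s: p is F, []~q is F. ✗
t: p is F, []~q is F. ✗
u: p is F, []~q is T. ✓
v: p is F, []~q is F. ✗
w: p is T, []~q is F. ✓
x: p is F, []~q is F. ✗
y: p is F, []~q is F. ✗
z: p is F, []~q is F. ✗
— 2 worlds.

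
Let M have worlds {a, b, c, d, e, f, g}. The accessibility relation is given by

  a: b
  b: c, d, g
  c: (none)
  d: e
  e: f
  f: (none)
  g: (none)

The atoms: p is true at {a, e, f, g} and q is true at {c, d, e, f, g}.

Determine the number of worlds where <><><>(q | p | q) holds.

2

a: successors {b}; <><>(q | p | q) there: b:T. ✓
b: successors {c, d, g}; <><>(q | p | q) there: c:F, d:T, g:F. ✓
c: no successors, so <><><>(q | p | q) fails. ✗
d: successors {e}; <><>(q | p | q) there: e:F. ✗
e: successors {f}; <><>(q | p | q) there: f:F. ✗
f: no successors, so <><><>(q | p | q) fails. ✗
g: no successors, so <><><>(q | p | q) fails. ✗
Satisfying worlds: {a, b}.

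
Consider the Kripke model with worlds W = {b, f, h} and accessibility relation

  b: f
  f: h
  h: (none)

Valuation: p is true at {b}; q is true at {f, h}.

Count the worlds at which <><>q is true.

1

b: successors {f}; <>q there: f:T. ✓
f: successors {h}; <>q there: h:F. ✗
h: no successors, so <><>q fails. ✗
Satisfying worlds: {b}.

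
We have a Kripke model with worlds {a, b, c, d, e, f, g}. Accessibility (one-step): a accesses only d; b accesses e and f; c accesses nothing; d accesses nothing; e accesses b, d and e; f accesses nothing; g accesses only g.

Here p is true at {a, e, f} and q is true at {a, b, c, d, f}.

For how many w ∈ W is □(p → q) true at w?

a: successors {d}; p → q there: d:T. ✓
b: successors {e, f}; p → q there: e:F, f:T. ✗
c: no successors, so □(p → q) holds vacuously. ✓
d: no successors, so □(p → q) holds vacuously. ✓
e: successors {b, d, e}; p → q there: b:T, d:T, e:F. ✗
f: no successors, so □(p → q) holds vacuously. ✓
g: successors {g}; p → q there: g:T. ✓
Satisfying worlds: {a, c, d, f, g}.

5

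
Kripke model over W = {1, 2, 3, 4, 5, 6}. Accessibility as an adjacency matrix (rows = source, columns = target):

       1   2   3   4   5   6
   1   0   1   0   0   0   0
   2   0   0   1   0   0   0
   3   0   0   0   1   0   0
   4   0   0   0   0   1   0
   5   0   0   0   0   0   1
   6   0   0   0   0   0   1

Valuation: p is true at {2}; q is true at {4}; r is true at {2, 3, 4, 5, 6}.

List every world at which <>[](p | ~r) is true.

1: successors {2}; [](p | ~r) there: 2:F. ✗
2: successors {3}; [](p | ~r) there: 3:F. ✗
3: successors {4}; [](p | ~r) there: 4:F. ✗
4: successors {5}; [](p | ~r) there: 5:F. ✗
5: successors {6}; [](p | ~r) there: 6:F. ✗
6: successors {6}; [](p | ~r) there: 6:F. ✗

∅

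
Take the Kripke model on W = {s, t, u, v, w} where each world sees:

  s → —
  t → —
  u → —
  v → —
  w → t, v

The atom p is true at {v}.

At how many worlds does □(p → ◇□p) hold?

s: no successors, so □(p → ◇□p) holds vacuously. ✓
t: no successors, so □(p → ◇□p) holds vacuously. ✓
u: no successors, so □(p → ◇□p) holds vacuously. ✓
v: no successors, so □(p → ◇□p) holds vacuously. ✓
w: successors {t, v}; p → ◇□p there: t:T, v:F. ✗
Satisfying worlds: {s, t, u, v}.

4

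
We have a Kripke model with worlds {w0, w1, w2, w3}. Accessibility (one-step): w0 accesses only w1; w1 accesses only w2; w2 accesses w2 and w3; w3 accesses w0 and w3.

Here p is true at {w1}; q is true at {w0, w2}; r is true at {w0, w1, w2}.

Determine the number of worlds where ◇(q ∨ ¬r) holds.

w0: successors {w1}; q ∨ ¬r there: w1:F. ✗
w1: successors {w2}; q ∨ ¬r there: w2:T. ✓
w2: successors {w2, w3}; q ∨ ¬r there: w2:T, w3:T. ✓
w3: successors {w0, w3}; q ∨ ¬r there: w0:T, w3:T. ✓
Satisfying worlds: {w1, w2, w3}.

3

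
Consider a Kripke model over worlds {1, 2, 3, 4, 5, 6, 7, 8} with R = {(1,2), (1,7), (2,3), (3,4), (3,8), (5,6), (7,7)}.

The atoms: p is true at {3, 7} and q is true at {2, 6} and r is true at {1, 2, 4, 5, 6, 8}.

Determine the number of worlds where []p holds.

1: successors {2, 7}; p there: 2:F, 7:T. ✗
2: successors {3}; p there: 3:T. ✓
3: successors {4, 8}; p there: 4:F, 8:F. ✗
4: no successors, so []p holds vacuously. ✓
5: successors {6}; p there: 6:F. ✗
6: no successors, so []p holds vacuously. ✓
7: successors {7}; p there: 7:T. ✓
8: no successors, so []p holds vacuously. ✓
Satisfying worlds: {2, 4, 6, 7, 8}.

5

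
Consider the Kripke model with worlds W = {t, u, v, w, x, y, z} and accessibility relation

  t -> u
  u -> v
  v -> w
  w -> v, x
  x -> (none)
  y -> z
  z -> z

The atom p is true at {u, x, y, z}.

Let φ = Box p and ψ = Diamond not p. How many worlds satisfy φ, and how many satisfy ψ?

4 and 3

For Box p:
t: successors {u}; p there: u:T. ✓
u: successors {v}; p there: v:F. ✗
v: successors {w}; p there: w:F. ✗
w: successors {v, x}; p there: v:F, x:T. ✗
x: no successors, so Box p holds vacuously. ✓
y: successors {z}; p there: z:T. ✓
z: successors {z}; p there: z:T. ✓
— 4 worlds.
For Diamond not p:
t: successors {u}; not p there: u:F. ✗
u: successors {v}; not p there: v:T. ✓
v: successors {w}; not p there: w:T. ✓
w: successors {v, x}; not p there: v:T, x:F. ✓
x: no successors, so Diamond not p fails. ✗
y: successors {z}; not p there: z:F. ✗
z: successors {z}; not p there: z:F. ✗
— 3 worlds.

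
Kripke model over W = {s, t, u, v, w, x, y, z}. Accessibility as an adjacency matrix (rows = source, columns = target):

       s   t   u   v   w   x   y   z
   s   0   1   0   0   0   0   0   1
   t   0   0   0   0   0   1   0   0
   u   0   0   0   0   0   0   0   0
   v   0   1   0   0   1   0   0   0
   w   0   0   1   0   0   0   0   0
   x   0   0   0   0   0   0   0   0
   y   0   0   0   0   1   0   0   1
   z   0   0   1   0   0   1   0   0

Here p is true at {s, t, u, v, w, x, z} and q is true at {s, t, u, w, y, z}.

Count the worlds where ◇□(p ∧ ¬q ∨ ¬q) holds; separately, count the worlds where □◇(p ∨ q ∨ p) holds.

5 and 5

For ◇□(p ∧ ¬q ∨ ¬q):
s: successors {t, z}; □(p ∧ ¬q ∨ ¬q) there: t:T, z:F. ✓
t: successors {x}; □(p ∧ ¬q ∨ ¬q) there: x:T. ✓
u: no successors, so ◇□(p ∧ ¬q ∨ ¬q) fails. ✗
v: successors {t, w}; □(p ∧ ¬q ∨ ¬q) there: t:T, w:F. ✓
w: successors {u}; □(p ∧ ¬q ∨ ¬q) there: u:T. ✓
x: no successors, so ◇□(p ∧ ¬q ∨ ¬q) fails. ✗
y: successors {w, z}; □(p ∧ ¬q ∨ ¬q) there: w:F, z:F. ✗
z: successors {u, x}; □(p ∧ ¬q ∨ ¬q) there: u:T, x:T. ✓
— 5 worlds.
For □◇(p ∨ q ∨ p):
s: successors {t, z}; ◇(p ∨ q ∨ p) there: t:T, z:T. ✓
t: successors {x}; ◇(p ∨ q ∨ p) there: x:F. ✗
u: no successors, so □◇(p ∨ q ∨ p) holds vacuously. ✓
v: successors {t, w}; ◇(p ∨ q ∨ p) there: t:T, w:T. ✓
w: successors {u}; ◇(p ∨ q ∨ p) there: u:F. ✗
x: no successors, so □◇(p ∨ q ∨ p) holds vacuously. ✓
y: successors {w, z}; ◇(p ∨ q ∨ p) there: w:T, z:T. ✓
z: successors {u, x}; ◇(p ∨ q ∨ p) there: u:F, x:F. ✗
— 5 worlds.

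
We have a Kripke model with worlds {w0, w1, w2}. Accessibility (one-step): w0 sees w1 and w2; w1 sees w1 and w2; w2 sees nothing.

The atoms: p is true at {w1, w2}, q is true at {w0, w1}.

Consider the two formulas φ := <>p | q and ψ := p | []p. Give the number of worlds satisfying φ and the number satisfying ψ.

For <>p | q:
w0: <>p is T, q is T. ✓
w1: <>p is T, q is T. ✓
w2: <>p is F, q is F. ✗
— 2 worlds.
For p | []p:
w0: p is F, []p is T. ✓
w1: p is T, []p is T. ✓
w2: p is T, []p is T. ✓
— 3 worlds.

2 and 3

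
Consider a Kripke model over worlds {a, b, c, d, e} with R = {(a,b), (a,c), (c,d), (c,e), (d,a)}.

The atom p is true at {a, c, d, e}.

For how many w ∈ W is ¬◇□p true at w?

3

a: ◇□p is T. ✗
b: ◇□p is F. ✓
c: ◇□p is T. ✗
d: ◇□p is F. ✓
e: ◇□p is F. ✓
Satisfying worlds: {b, d, e}.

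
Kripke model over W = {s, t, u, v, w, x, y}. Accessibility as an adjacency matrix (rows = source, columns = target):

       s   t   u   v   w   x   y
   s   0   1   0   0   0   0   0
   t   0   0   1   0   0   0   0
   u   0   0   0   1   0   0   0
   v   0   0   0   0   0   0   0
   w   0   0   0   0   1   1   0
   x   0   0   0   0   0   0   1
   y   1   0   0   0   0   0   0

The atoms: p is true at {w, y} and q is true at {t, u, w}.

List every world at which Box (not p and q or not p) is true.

s: successors {t}; not p and q or not p there: t:T. ✓
t: successors {u}; not p and q or not p there: u:T. ✓
u: successors {v}; not p and q or not p there: v:T. ✓
v: no successors, so Box (not p and q or not p) holds vacuously. ✓
w: successors {w, x}; not p and q or not p there: w:F, x:T. ✗
x: successors {y}; not p and q or not p there: y:F. ✗
y: successors {s}; not p and q or not p there: s:T. ✓

{s, t, u, v, y}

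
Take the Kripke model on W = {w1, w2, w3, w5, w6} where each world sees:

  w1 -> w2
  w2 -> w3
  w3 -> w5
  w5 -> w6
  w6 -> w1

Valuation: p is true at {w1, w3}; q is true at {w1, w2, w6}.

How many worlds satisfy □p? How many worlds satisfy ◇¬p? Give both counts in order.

2 and 3

For □p:
w1: successors {w2}; p there: w2:F. ✗
w2: successors {w3}; p there: w3:T. ✓
w3: successors {w5}; p there: w5:F. ✗
w5: successors {w6}; p there: w6:F. ✗
w6: successors {w1}; p there: w1:T. ✓
— 2 worlds.
For ◇¬p:
w1: successors {w2}; ¬p there: w2:T. ✓
w2: successors {w3}; ¬p there: w3:F. ✗
w3: successors {w5}; ¬p there: w5:T. ✓
w5: successors {w6}; ¬p there: w6:T. ✓
w6: successors {w1}; ¬p there: w1:F. ✗
— 3 worlds.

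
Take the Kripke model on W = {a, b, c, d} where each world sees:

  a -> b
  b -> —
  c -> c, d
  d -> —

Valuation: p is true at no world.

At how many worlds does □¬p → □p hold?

2

a: □¬p is T, □p is F. ✗
b: □¬p is T, □p is T. ✓
c: □¬p is T, □p is F. ✗
d: □¬p is T, □p is T. ✓
Satisfying worlds: {b, d}.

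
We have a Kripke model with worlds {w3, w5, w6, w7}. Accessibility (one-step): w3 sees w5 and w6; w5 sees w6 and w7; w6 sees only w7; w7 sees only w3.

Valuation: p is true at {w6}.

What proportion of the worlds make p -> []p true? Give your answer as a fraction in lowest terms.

3/4

w3: p is F, []p is F. ✓
w5: p is F, []p is F. ✓
w6: p is T, []p is F. ✗
w7: p is F, []p is F. ✓
That's 3 of 4 worlds, so 3/4.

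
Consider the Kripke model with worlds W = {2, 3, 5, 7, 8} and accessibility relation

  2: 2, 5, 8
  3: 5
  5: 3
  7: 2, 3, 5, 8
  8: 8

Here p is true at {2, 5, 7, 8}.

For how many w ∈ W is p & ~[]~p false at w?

2

2: p is T, ~[]~p is T. ✓
3: p is F, ~[]~p is T. ✗
5: p is T, ~[]~p is F. ✗
7: p is T, ~[]~p is T. ✓
8: p is T, ~[]~p is T. ✓
Satisfying worlds: {2, 7, 8}.
So p & ~[]~p fails at the other 2 worlds.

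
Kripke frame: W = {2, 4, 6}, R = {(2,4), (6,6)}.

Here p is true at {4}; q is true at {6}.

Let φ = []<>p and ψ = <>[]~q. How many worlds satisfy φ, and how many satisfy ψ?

1 and 1

For []<>p:
2: successors {4}; <>p there: 4:F. ✗
4: no successors, so []<>p holds vacuously. ✓
6: successors {6}; <>p there: 6:F. ✗
— 1 world.
For <>[]~q:
2: successors {4}; []~q there: 4:T. ✓
4: no successors, so <>[]~q fails. ✗
6: successors {6}; []~q there: 6:F. ✗
— 1 world.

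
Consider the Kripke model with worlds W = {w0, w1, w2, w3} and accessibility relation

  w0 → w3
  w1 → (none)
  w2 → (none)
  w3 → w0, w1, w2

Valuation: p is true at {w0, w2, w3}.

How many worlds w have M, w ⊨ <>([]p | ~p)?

1

w0: successors {w3}; []p | ~p there: w3:F. ✗
w1: no successors, so <>([]p | ~p) fails. ✗
w2: no successors, so <>([]p | ~p) fails. ✗
w3: successors {w0, w1, w2}; []p | ~p there: w0:T, w1:T, w2:T. ✓
Satisfying worlds: {w3}.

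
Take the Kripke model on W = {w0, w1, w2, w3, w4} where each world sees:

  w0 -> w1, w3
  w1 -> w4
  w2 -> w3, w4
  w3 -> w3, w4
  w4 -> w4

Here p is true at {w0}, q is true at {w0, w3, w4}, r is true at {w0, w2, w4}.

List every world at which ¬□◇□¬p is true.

∅

w0: □◇□¬p is T. ✗
w1: □◇□¬p is T. ✗
w2: □◇□¬p is T. ✗
w3: □◇□¬p is T. ✗
w4: □◇□¬p is T. ✗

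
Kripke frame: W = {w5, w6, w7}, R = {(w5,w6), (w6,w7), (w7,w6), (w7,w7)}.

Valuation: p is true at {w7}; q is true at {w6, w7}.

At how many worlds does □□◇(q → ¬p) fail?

w5: successors {w6}; □◇(q → ¬p) there: w6:T. ✓
w6: successors {w7}; □◇(q → ¬p) there: w7:F. ✗
w7: successors {w6, w7}; □◇(q → ¬p) there: w6:T, w7:F. ✗
Satisfying worlds: {w5}.
So □□◇(q → ¬p) fails at the other 2 worlds.

2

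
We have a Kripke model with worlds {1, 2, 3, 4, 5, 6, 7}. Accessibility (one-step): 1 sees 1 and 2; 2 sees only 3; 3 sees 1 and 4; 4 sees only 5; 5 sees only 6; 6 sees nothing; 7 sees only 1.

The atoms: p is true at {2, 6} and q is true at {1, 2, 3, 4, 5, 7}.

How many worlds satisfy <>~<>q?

2

1: successors {1, 2}; ~<>q there: 1:F, 2:F. ✗
2: successors {3}; ~<>q there: 3:F. ✗
3: successors {1, 4}; ~<>q there: 1:F, 4:F. ✗
4: successors {5}; ~<>q there: 5:T. ✓
5: successors {6}; ~<>q there: 6:T. ✓
6: no successors, so <>~<>q fails. ✗
7: successors {1}; ~<>q there: 1:F. ✗
Satisfying worlds: {4, 5}.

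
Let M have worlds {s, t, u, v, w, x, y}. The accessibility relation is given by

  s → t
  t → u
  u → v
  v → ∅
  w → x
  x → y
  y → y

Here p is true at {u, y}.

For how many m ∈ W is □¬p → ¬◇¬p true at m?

4

s: □¬p is T, ¬◇¬p is F. ✗
t: □¬p is F, ¬◇¬p is T. ✓
u: □¬p is T, ¬◇¬p is F. ✗
v: □¬p is T, ¬◇¬p is T. ✓
w: □¬p is T, ¬◇¬p is F. ✗
x: □¬p is F, ¬◇¬p is T. ✓
y: □¬p is F, ¬◇¬p is T. ✓
Satisfying worlds: {t, v, x, y}.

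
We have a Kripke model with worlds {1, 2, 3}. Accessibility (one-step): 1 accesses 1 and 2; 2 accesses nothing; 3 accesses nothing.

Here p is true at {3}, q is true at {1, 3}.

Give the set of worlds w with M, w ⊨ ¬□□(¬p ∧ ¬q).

{1}

1: □□(¬p ∧ ¬q) is F. ✓
2: □□(¬p ∧ ¬q) is T. ✗
3: □□(¬p ∧ ¬q) is T. ✗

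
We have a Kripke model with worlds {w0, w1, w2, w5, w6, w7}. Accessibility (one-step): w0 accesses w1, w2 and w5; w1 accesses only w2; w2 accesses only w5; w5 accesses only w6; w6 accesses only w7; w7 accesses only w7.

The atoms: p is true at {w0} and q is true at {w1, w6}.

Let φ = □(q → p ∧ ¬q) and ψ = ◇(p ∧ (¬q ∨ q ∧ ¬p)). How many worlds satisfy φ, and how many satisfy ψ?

4 and 0

For □(q → p ∧ ¬q):
w0: successors {w1, w2, w5}; q → p ∧ ¬q there: w1:F, w2:T, w5:T. ✗
w1: successors {w2}; q → p ∧ ¬q there: w2:T. ✓
w2: successors {w5}; q → p ∧ ¬q there: w5:T. ✓
w5: successors {w6}; q → p ∧ ¬q there: w6:F. ✗
w6: successors {w7}; q → p ∧ ¬q there: w7:T. ✓
w7: successors {w7}; q → p ∧ ¬q there: w7:T. ✓
— 4 worlds.
For ◇(p ∧ (¬q ∨ q ∧ ¬p)):
w0: successors {w1, w2, w5}; p ∧ (¬q ∨ q ∧ ¬p) there: w1:F, w2:F, w5:F. ✗
w1: successors {w2}; p ∧ (¬q ∨ q ∧ ¬p) there: w2:F. ✗
w2: successors {w5}; p ∧ (¬q ∨ q ∧ ¬p) there: w5:F. ✗
w5: successors {w6}; p ∧ (¬q ∨ q ∧ ¬p) there: w6:F. ✗
w6: successors {w7}; p ∧ (¬q ∨ q ∧ ¬p) there: w7:F. ✗
w7: successors {w7}; p ∧ (¬q ∨ q ∧ ¬p) there: w7:F. ✗
— 0 worlds.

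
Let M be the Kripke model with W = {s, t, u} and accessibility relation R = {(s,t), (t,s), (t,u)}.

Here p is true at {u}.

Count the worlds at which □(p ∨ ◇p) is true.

s: successors {t}; p ∨ ◇p there: t:T. ✓
t: successors {s, u}; p ∨ ◇p there: s:F, u:T. ✗
u: no successors, so □(p ∨ ◇p) holds vacuously. ✓
Satisfying worlds: {s, u}.

2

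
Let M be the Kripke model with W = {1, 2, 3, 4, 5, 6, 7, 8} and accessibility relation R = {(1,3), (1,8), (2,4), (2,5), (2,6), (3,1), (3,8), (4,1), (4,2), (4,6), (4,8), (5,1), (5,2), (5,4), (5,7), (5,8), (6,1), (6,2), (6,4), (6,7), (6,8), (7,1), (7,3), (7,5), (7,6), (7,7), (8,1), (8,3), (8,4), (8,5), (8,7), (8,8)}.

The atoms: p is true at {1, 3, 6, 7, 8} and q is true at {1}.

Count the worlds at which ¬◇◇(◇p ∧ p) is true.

0

1: ◇◇(◇p ∧ p) is T. ✗
2: ◇◇(◇p ∧ p) is T. ✗
3: ◇◇(◇p ∧ p) is T. ✗
4: ◇◇(◇p ∧ p) is T. ✗
5: ◇◇(◇p ∧ p) is T. ✗
6: ◇◇(◇p ∧ p) is T. ✗
7: ◇◇(◇p ∧ p) is T. ✗
8: ◇◇(◇p ∧ p) is T. ✗
Satisfying worlds: ∅.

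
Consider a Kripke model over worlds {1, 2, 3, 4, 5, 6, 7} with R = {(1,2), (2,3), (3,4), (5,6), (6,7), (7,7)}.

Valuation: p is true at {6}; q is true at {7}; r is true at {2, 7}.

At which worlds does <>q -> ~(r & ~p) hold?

1: <>q is F, ~(r & ~p) is T. ✓
2: <>q is F, ~(r & ~p) is F. ✓
3: <>q is F, ~(r & ~p) is T. ✓
4: <>q is F, ~(r & ~p) is T. ✓
5: <>q is F, ~(r & ~p) is T. ✓
6: <>q is T, ~(r & ~p) is T. ✓
7: <>q is T, ~(r & ~p) is F. ✗

{1, 2, 3, 4, 5, 6}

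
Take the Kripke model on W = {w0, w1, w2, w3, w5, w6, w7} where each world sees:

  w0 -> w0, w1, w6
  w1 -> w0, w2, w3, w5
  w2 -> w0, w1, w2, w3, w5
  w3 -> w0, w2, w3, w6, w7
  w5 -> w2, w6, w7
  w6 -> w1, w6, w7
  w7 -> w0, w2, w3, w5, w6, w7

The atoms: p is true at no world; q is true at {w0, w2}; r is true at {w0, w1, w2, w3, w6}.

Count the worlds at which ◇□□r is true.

0

w0: successors {w0, w1, w6}; □□r there: w0:F, w1:F, w6:F. ✗
w1: successors {w0, w2, w3, w5}; □□r there: w0:F, w2:F, w3:F, w5:F. ✗
w2: successors {w0, w1, w2, w3, w5}; □□r there: w0:F, w1:F, w2:F, w3:F, w5:F. ✗
w3: successors {w0, w2, w3, w6, w7}; □□r there: w0:F, w2:F, w3:F, w6:F, w7:F. ✗
w5: successors {w2, w6, w7}; □□r there: w2:F, w6:F, w7:F. ✗
w6: successors {w1, w6, w7}; □□r there: w1:F, w6:F, w7:F. ✗
w7: successors {w0, w2, w3, w5, w6, w7}; □□r there: w0:F, w2:F, w3:F, w5:F, w6:F, w7:F. ✗
Satisfying worlds: ∅.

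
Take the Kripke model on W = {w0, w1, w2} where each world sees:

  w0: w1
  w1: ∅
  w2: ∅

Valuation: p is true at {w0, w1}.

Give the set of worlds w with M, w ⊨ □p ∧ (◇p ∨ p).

w0: □p is T, ◇p ∨ p is T. ✓
w1: □p is T, ◇p ∨ p is T. ✓
w2: □p is T, ◇p ∨ p is F. ✗

{w0, w1}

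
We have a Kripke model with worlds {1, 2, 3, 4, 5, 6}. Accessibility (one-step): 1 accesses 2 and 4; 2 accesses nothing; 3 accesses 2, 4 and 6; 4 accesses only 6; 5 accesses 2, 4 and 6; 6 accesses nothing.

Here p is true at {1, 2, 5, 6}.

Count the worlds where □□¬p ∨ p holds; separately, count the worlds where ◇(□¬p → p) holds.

5 and 4

For □□¬p ∨ p:
1: □□¬p is F, p is T. ✓
2: □□¬p is T, p is T. ✓
3: □□¬p is F, p is F. ✗
4: □□¬p is T, p is F. ✓
5: □□¬p is F, p is T. ✓
6: □□¬p is T, p is T. ✓
— 5 worlds.
For ◇(□¬p → p):
1: successors {2, 4}; □¬p → p there: 2:T, 4:T. ✓
2: no successors, so ◇(□¬p → p) fails. ✗
3: successors {2, 4, 6}; □¬p → p there: 2:T, 4:T, 6:T. ✓
4: successors {6}; □¬p → p there: 6:T. ✓
5: successors {2, 4, 6}; □¬p → p there: 2:T, 4:T, 6:T. ✓
6: no successors, so ◇(□¬p → p) fails. ✗
— 4 worlds.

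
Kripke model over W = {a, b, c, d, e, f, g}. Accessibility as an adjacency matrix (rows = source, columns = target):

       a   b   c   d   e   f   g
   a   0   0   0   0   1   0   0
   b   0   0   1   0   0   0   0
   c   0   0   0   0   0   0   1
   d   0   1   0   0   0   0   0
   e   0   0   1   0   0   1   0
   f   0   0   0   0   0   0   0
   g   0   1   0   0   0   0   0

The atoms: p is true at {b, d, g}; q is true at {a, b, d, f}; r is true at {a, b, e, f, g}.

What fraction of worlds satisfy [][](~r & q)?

a: successors {e}; [](~r & q) there: e:F. ✗
b: successors {c}; [](~r & q) there: c:F. ✗
c: successors {g}; [](~r & q) there: g:F. ✗
d: successors {b}; [](~r & q) there: b:F. ✗
e: successors {c, f}; [](~r & q) there: c:F, f:T. ✗
f: no successors, so [][](~r & q) holds vacuously. ✓
g: successors {b}; [](~r & q) there: b:F. ✗
That's 1 of 7 worlds, so 1/7.

1/7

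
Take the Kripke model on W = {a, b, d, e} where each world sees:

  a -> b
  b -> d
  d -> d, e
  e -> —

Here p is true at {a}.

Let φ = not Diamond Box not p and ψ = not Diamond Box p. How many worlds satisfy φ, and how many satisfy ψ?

1 and 3

For not Diamond Box not p:
a: Diamond Box not p is T. ✗
b: Diamond Box not p is T. ✗
d: Diamond Box not p is T. ✗
e: Diamond Box not p is F. ✓
— 1 world.
For not Diamond Box p:
a: Diamond Box p is F. ✓
b: Diamond Box p is F. ✓
d: Diamond Box p is T. ✗
e: Diamond Box p is F. ✓
— 3 worlds.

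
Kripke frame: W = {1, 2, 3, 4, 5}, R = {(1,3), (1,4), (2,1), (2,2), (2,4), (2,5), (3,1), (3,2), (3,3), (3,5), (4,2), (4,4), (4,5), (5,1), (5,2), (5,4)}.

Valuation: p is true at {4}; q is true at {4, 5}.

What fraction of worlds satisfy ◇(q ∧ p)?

1: successors {3, 4}; q ∧ p there: 3:F, 4:T. ✓
2: successors {1, 2, 4, 5}; q ∧ p there: 1:F, 2:F, 4:T, 5:F. ✓
3: successors {1, 2, 3, 5}; q ∧ p there: 1:F, 2:F, 3:F, 5:F. ✗
4: successors {2, 4, 5}; q ∧ p there: 2:F, 4:T, 5:F. ✓
5: successors {1, 2, 4}; q ∧ p there: 1:F, 2:F, 4:T. ✓
That's 4 of 5 worlds, so 4/5.

4/5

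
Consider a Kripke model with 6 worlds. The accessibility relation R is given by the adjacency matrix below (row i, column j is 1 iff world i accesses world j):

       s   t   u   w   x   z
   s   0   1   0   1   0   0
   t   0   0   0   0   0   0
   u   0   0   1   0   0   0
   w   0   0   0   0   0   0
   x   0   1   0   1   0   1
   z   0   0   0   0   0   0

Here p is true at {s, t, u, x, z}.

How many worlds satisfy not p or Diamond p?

s: not p is F, Diamond p is T. ✓
t: not p is F, Diamond p is F. ✗
u: not p is F, Diamond p is T. ✓
w: not p is T, Diamond p is F. ✓
x: not p is F, Diamond p is T. ✓
z: not p is F, Diamond p is F. ✗
Satisfying worlds: {s, u, w, x}.

4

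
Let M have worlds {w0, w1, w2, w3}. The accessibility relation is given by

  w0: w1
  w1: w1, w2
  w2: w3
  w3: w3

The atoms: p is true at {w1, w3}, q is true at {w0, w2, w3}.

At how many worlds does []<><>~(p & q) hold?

w0: successors {w1}; <><>~(p & q) there: w1:T. ✓
w1: successors {w1, w2}; <><>~(p & q) there: w1:T, w2:F. ✗
w2: successors {w3}; <><>~(p & q) there: w3:F. ✗
w3: successors {w3}; <><>~(p & q) there: w3:F. ✗
Satisfying worlds: {w0}.

1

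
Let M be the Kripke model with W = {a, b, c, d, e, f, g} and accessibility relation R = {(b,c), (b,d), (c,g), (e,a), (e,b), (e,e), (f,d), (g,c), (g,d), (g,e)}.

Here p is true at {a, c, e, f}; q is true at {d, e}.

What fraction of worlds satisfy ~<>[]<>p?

a: <>[]<>p is F. ✓
b: <>[]<>p is T. ✗
c: <>[]<>p is F. ✓
d: <>[]<>p is F. ✓
e: <>[]<>p is T. ✗
f: <>[]<>p is T. ✗
g: <>[]<>p is T. ✗
That's 3 of 7 worlds, so 3/7.

3/7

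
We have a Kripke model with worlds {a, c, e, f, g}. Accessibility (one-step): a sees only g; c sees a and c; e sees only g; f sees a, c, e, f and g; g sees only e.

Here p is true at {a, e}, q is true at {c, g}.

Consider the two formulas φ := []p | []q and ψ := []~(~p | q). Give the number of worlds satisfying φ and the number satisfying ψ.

For []p | []q:
a: []p is F, []q is T. ✓
c: []p is F, []q is F. ✗
e: []p is F, []q is T. ✓
f: []p is F, []q is F. ✗
g: []p is T, []q is F. ✓
— 3 worlds.
For []~(~p | q):
a: successors {g}; ~(~p | q) there: g:F. ✗
c: successors {a, c}; ~(~p | q) there: a:T, c:F. ✗
e: successors {g}; ~(~p | q) there: g:F. ✗
f: successors {a, c, e, f, g}; ~(~p | q) there: a:T, c:F, e:T, f:F, g:F. ✗
g: successors {e}; ~(~p | q) there: e:T. ✓
— 1 world.

3 and 1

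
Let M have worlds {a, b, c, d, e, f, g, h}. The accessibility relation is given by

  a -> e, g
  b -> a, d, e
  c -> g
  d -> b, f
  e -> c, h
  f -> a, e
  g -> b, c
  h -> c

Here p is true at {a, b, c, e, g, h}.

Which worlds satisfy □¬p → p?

{a, b, c, d, e, f, g, h}

a: □¬p is F, p is T. ✓
b: □¬p is F, p is T. ✓
c: □¬p is F, p is T. ✓
d: □¬p is F, p is F. ✓
e: □¬p is F, p is T. ✓
f: □¬p is F, p is F. ✓
g: □¬p is F, p is T. ✓
h: □¬p is F, p is T. ✓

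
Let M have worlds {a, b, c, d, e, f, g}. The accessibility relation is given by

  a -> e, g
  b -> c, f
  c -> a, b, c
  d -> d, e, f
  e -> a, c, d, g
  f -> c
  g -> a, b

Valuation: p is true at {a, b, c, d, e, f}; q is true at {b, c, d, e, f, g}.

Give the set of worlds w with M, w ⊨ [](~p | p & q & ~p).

∅

a: successors {e, g}; ~p | p & q & ~p there: e:F, g:T. ✗
b: successors {c, f}; ~p | p & q & ~p there: c:F, f:F. ✗
c: successors {a, b, c}; ~p | p & q & ~p there: a:F, b:F, c:F. ✗
d: successors {d, e, f}; ~p | p & q & ~p there: d:F, e:F, f:F. ✗
e: successors {a, c, d, g}; ~p | p & q & ~p there: a:F, c:F, d:F, g:T. ✗
f: successors {c}; ~p | p & q & ~p there: c:F. ✗
g: successors {a, b}; ~p | p & q & ~p there: a:F, b:F. ✗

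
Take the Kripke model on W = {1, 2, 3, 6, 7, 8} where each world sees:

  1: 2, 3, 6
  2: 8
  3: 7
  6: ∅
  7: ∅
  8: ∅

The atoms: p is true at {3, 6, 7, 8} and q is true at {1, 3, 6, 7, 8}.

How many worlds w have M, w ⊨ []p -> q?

5

1: []p is F, q is T. ✓
2: []p is T, q is F. ✗
3: []p is T, q is T. ✓
6: []p is T, q is T. ✓
7: []p is T, q is T. ✓
8: []p is T, q is T. ✓
Satisfying worlds: {1, 3, 6, 7, 8}.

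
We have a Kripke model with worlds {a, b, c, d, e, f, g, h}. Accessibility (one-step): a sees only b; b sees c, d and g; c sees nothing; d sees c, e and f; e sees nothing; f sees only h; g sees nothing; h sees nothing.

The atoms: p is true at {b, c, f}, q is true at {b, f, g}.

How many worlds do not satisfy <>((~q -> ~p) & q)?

a: successors {b}; (~q -> ~p) & q there: b:T. ✓
b: successors {c, d, g}; (~q -> ~p) & q there: c:F, d:F, g:T. ✓
c: no successors, so <>((~q -> ~p) & q) fails. ✗
d: successors {c, e, f}; (~q -> ~p) & q there: c:F, e:F, f:T. ✓
e: no successors, so <>((~q -> ~p) & q) fails. ✗
f: successors {h}; (~q -> ~p) & q there: h:F. ✗
g: no successors, so <>((~q -> ~p) & q) fails. ✗
h: no successors, so <>((~q -> ~p) & q) fails. ✗
Satisfying worlds: {a, b, d}.
So <>((~q -> ~p) & q) fails at the other 5 worlds.

5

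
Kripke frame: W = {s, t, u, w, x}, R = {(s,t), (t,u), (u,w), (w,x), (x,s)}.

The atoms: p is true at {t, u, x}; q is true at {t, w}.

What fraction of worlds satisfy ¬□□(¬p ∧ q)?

s: □□(¬p ∧ q) is F. ✓
t: □□(¬p ∧ q) is T. ✗
u: □□(¬p ∧ q) is F. ✓
w: □□(¬p ∧ q) is F. ✓
x: □□(¬p ∧ q) is F. ✓
That's 4 of 5 worlds, so 4/5.

4/5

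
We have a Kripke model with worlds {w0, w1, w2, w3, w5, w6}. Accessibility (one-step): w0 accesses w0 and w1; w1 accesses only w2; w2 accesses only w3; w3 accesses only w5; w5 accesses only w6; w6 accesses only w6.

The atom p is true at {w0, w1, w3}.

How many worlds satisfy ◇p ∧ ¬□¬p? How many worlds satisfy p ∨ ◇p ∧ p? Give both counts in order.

2 and 3

For ◇p ∧ ¬□¬p:
w0: ◇p is T, ¬□¬p is T. ✓
w1: ◇p is F, ¬□¬p is F. ✗
w2: ◇p is T, ¬□¬p is T. ✓
w3: ◇p is F, ¬□¬p is F. ✗
w5: ◇p is F, ¬□¬p is F. ✗
w6: ◇p is F, ¬□¬p is F. ✗
— 2 worlds.
For p ∨ ◇p ∧ p:
w0: p is T, ◇p ∧ p is T. ✓
w1: p is T, ◇p ∧ p is F. ✓
w2: p is F, ◇p ∧ p is F. ✗
w3: p is T, ◇p ∧ p is F. ✓
w5: p is F, ◇p ∧ p is F. ✗
w6: p is F, ◇p ∧ p is F. ✗
— 3 worlds.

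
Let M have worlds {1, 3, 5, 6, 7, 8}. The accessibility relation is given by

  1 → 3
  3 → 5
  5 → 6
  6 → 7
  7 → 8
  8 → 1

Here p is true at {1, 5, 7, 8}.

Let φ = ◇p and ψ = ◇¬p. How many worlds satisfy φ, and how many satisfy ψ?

4 and 2

For ◇p:
1: successors {3}; p there: 3:F. ✗
3: successors {5}; p there: 5:T. ✓
5: successors {6}; p there: 6:F. ✗
6: successors {7}; p there: 7:T. ✓
7: successors {8}; p there: 8:T. ✓
8: successors {1}; p there: 1:T. ✓
— 4 worlds.
For ◇¬p:
1: successors {3}; ¬p there: 3:T. ✓
3: successors {5}; ¬p there: 5:F. ✗
5: successors {6}; ¬p there: 6:T. ✓
6: successors {7}; ¬p there: 7:F. ✗
7: successors {8}; ¬p there: 8:F. ✗
8: successors {1}; ¬p there: 1:F. ✗
— 2 worlds.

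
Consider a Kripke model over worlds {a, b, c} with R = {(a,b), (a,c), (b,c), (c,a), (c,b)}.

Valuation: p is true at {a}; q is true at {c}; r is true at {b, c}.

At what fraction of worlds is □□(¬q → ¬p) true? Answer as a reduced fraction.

1/3

a: successors {b, c}; □(¬q → ¬p) there: b:T, c:F. ✗
b: successors {c}; □(¬q → ¬p) there: c:F. ✗
c: successors {a, b}; □(¬q → ¬p) there: a:T, b:T. ✓
That's 1 of 3 worlds, so 1/3.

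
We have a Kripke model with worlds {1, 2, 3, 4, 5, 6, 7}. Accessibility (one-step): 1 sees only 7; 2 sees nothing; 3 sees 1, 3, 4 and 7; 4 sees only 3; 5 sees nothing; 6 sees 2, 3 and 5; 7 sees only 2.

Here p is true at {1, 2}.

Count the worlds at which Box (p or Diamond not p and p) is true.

3

1: successors {7}; p or Diamond not p and p there: 7:F. ✗
2: no successors, so Box (p or Diamond not p and p) holds vacuously. ✓
3: successors {1, 3, 4, 7}; p or Diamond not p and p there: 1:T, 3:F, 4:F, 7:F. ✗
4: successors {3}; p or Diamond not p and p there: 3:F. ✗
5: no successors, so Box (p or Diamond not p and p) holds vacuously. ✓
6: successors {2, 3, 5}; p or Diamond not p and p there: 2:T, 3:F, 5:F. ✗
7: successors {2}; p or Diamond not p and p there: 2:T. ✓
Satisfying worlds: {2, 5, 7}.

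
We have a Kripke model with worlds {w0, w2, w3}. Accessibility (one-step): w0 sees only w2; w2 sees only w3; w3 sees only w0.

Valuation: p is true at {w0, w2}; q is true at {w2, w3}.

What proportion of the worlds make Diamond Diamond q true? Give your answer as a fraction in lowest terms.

w0: successors {w2}; Diamond q there: w2:T. ✓
w2: successors {w3}; Diamond q there: w3:F. ✗
w3: successors {w0}; Diamond q there: w0:T. ✓
That's 2 of 3 worlds, so 2/3.

2/3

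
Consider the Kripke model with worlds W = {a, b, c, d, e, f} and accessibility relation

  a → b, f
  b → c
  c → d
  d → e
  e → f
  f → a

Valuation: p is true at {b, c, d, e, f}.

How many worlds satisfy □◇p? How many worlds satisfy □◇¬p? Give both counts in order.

For □◇p:
a: successors {b, f}; ◇p there: b:T, f:F. ✗
b: successors {c}; ◇p there: c:T. ✓
c: successors {d}; ◇p there: d:T. ✓
d: successors {e}; ◇p there: e:T. ✓
e: successors {f}; ◇p there: f:F. ✗
f: successors {a}; ◇p there: a:T. ✓
— 4 worlds.
For □◇¬p:
a: successors {b, f}; ◇¬p there: b:F, f:T. ✗
b: successors {c}; ◇¬p there: c:F. ✗
c: successors {d}; ◇¬p there: d:F. ✗
d: successors {e}; ◇¬p there: e:F. ✗
e: successors {f}; ◇¬p there: f:T. ✓
f: successors {a}; ◇¬p there: a:F. ✗
— 1 world.

4 and 1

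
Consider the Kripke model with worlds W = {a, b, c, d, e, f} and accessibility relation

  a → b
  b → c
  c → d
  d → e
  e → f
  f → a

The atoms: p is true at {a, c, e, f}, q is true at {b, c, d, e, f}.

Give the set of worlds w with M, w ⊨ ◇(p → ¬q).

a: successors {b}; p → ¬q there: b:T. ✓
b: successors {c}; p → ¬q there: c:F. ✗
c: successors {d}; p → ¬q there: d:T. ✓
d: successors {e}; p → ¬q there: e:F. ✗
e: successors {f}; p → ¬q there: f:F. ✗
f: successors {a}; p → ¬q there: a:T. ✓

{a, c, f}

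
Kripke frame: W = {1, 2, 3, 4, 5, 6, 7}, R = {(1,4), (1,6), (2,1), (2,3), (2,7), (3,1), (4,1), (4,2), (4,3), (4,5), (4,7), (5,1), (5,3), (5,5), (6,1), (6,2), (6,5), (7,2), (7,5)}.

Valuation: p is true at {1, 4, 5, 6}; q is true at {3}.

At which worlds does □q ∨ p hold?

1: □q is F, p is T. ✓
2: □q is F, p is F. ✗
3: □q is F, p is F. ✗
4: □q is F, p is T. ✓
5: □q is F, p is T. ✓
6: □q is F, p is T. ✓
7: □q is F, p is F. ✗

{1, 4, 5, 6}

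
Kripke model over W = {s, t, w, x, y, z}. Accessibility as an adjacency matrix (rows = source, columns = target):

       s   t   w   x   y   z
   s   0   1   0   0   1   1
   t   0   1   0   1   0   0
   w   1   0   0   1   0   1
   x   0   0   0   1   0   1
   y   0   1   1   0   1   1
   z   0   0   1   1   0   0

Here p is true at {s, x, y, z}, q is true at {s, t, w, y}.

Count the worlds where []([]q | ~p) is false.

s: successors {t, y, z}; []q | ~p there: t:T, y:F, z:F. ✗
t: successors {t, x}; []q | ~p there: t:T, x:F. ✗
w: successors {s, x, z}; []q | ~p there: s:F, x:F, z:F. ✗
x: successors {x, z}; []q | ~p there: x:F, z:F. ✗
y: successors {t, w, y, z}; []q | ~p there: t:T, w:T, y:F, z:F. ✗
z: successors {w, x}; []q | ~p there: w:T, x:F. ✗
Satisfying worlds: ∅.
So []([]q | ~p) fails at the other 6 worlds.

6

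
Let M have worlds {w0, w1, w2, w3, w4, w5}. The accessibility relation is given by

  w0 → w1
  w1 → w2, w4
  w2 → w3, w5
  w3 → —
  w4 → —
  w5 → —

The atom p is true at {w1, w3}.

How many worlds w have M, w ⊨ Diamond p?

2

w0: successors {w1}; p there: w1:T. ✓
w1: successors {w2, w4}; p there: w2:F, w4:F. ✗
w2: successors {w3, w5}; p there: w3:T, w5:F. ✓
w3: no successors, so Diamond p fails. ✗
w4: no successors, so Diamond p fails. ✗
w5: no successors, so Diamond p fails. ✗
Satisfying worlds: {w0, w2}.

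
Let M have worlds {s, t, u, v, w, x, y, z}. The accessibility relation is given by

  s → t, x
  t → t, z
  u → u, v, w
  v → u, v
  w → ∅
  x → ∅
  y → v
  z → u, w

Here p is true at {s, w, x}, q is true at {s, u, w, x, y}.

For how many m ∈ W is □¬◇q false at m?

s: successors {t, x}; ¬◇q there: t:T, x:T. ✓
t: successors {t, z}; ¬◇q there: t:T, z:F. ✗
u: successors {u, v, w}; ¬◇q there: u:F, v:F, w:T. ✗
v: successors {u, v}; ¬◇q there: u:F, v:F. ✗
w: no successors, so □¬◇q holds vacuously. ✓
x: no successors, so □¬◇q holds vacuously. ✓
y: successors {v}; ¬◇q there: v:F. ✗
z: successors {u, w}; ¬◇q there: u:F, w:T. ✗
Satisfying worlds: {s, w, x}.
So □¬◇q fails at the other 5 worlds.

5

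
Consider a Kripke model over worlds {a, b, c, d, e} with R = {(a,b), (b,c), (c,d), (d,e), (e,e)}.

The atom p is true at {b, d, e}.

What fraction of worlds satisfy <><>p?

a: successors {b}; <>p there: b:F. ✗
b: successors {c}; <>p there: c:T. ✓
c: successors {d}; <>p there: d:T. ✓
d: successors {e}; <>p there: e:T. ✓
e: successors {e}; <>p there: e:T. ✓
That's 4 of 5 worlds, so 4/5.

4/5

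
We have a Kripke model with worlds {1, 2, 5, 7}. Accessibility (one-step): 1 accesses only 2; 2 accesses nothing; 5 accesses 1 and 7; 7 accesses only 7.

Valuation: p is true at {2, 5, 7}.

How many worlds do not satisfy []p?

1

1: successors {2}; p there: 2:T. ✓
2: no successors, so []p holds vacuously. ✓
5: successors {1, 7}; p there: 1:F, 7:T. ✗
7: successors {7}; p there: 7:T. ✓
Satisfying worlds: {1, 2, 7}.
So []p fails at the other 1 world.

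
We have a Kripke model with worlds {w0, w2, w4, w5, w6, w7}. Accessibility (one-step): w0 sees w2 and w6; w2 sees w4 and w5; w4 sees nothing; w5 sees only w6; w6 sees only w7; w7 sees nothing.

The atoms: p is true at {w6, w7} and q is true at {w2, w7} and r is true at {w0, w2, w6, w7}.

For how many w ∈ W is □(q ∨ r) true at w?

w0: successors {w2, w6}; q ∨ r there: w2:T, w6:T. ✓
w2: successors {w4, w5}; q ∨ r there: w4:F, w5:F. ✗
w4: no successors, so □(q ∨ r) holds vacuously. ✓
w5: successors {w6}; q ∨ r there: w6:T. ✓
w6: successors {w7}; q ∨ r there: w7:T. ✓
w7: no successors, so □(q ∨ r) holds vacuously. ✓
Satisfying worlds: {w0, w4, w5, w6, w7}.

5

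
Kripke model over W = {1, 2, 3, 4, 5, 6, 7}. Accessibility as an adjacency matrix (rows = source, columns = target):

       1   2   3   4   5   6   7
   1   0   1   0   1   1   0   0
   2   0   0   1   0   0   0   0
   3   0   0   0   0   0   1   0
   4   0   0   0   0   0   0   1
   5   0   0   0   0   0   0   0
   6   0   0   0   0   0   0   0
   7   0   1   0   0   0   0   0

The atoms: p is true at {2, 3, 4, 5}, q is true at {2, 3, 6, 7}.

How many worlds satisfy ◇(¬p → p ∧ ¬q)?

1: successors {2, 4, 5}; ¬p → p ∧ ¬q there: 2:T, 4:T, 5:T. ✓
2: successors {3}; ¬p → p ∧ ¬q there: 3:T. ✓
3: successors {6}; ¬p → p ∧ ¬q there: 6:F. ✗
4: successors {7}; ¬p → p ∧ ¬q there: 7:F. ✗
5: no successors, so ◇(¬p → p ∧ ¬q) fails. ✗
6: no successors, so ◇(¬p → p ∧ ¬q) fails. ✗
7: successors {2}; ¬p → p ∧ ¬q there: 2:T. ✓
Satisfying worlds: {1, 2, 7}.

3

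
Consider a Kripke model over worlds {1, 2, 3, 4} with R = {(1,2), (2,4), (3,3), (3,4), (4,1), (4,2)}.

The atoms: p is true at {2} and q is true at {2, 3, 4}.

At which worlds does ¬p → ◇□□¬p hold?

{2, 4}

1: ¬p is T, ◇□□¬p is F. ✗
2: ¬p is F, ◇□□¬p is F. ✓
3: ¬p is T, ◇□□¬p is F. ✗
4: ¬p is T, ◇□□¬p is T. ✓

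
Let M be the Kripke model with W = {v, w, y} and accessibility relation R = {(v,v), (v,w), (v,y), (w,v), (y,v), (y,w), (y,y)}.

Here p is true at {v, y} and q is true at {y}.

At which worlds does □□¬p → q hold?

v: □□¬p is F, q is F. ✓
w: □□¬p is F, q is F. ✓
y: □□¬p is F, q is T. ✓

{v, w, y}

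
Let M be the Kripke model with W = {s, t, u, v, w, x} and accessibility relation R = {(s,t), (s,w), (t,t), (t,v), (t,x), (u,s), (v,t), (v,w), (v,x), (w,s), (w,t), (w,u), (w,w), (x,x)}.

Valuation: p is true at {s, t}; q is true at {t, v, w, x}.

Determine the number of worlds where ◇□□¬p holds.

3

s: successors {t, w}; □□¬p there: t:F, w:F. ✗
t: successors {t, v, x}; □□¬p there: t:F, v:F, x:T. ✓
u: successors {s}; □□¬p there: s:F. ✗
v: successors {t, w, x}; □□¬p there: t:F, w:F, x:T. ✓
w: successors {s, t, u, w}; □□¬p there: s:F, t:F, u:F, w:F. ✗
x: successors {x}; □□¬p there: x:T. ✓
Satisfying worlds: {t, v, x}.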